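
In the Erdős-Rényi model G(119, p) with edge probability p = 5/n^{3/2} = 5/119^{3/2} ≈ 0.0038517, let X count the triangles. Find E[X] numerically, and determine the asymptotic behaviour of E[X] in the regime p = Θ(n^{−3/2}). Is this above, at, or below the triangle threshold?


Number of potential triangles: C(119, 3) = 273819.
Each occurs with probability p³ ≈ (0.0038517)³ ≈ 5.7141112e-08.
By linearity: E[X] = C(119, 3)·p³ ≈ 273819 · 5.7141112e-08 ≈ 0.01565.
Since α = 3/2 > 1, p = c/n^{3/2} = o(1/n) is below the triangle threshold p ~ 1/n. Asymptotically E[X] ~ (c³/6)·n^{3(1−α)} = (5³/6)·n^{-1.5} → 0, so by Markov's inequality G has no triangles w.h.p.

E[X] ≈ 0.01565; in regime p = Θ(1/n^{3/2}) E[X] tends to 0 (below the triangle threshold p ~ 1/n).


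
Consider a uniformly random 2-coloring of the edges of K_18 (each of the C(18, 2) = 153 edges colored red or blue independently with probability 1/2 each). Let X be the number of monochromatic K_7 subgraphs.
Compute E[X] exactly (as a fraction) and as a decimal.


Let X = Σ_S X_S over the C(18, 7) = 31824 subsets S of size 7, where X_S = 1 if the K_7 on S is monochromatic.
For a fixed S, the K_7 on S has C(7, 2) = 21 edges. P[all 21 edges red] = (1/2)^21, and likewise for blue, so P[monochromatic] = 2·(1/2)^21 = 2^{1 − 21} = 1/1048576.
Summing: E[X] = C(18, 7) · 2^{1 − 21} = 31824 · 1/1048576 = 1989/65536.
Numerically: E[X] ≈ 0.03035.

E[X] = C(18,7)·2^(1−C(7,2)) = 1989/65536 ≈ 0.03035.


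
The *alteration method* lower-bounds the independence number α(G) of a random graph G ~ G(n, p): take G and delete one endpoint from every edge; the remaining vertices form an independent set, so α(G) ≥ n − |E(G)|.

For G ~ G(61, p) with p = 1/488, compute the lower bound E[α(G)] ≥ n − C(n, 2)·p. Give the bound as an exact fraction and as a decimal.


E[|E(G)|] = C(61, 2)·p = 1830 · (1/488) = 15/4.
E[α(G)] ≥ n − E[|E(G)|] = 61 − 15/4 = 229/4.
Numerically: ≈ 57.2500.
(This is only a lower bound; the true E[α(G)] may be larger.)

E[α(G)] ≥ 229/4 ≈ 57.2500.


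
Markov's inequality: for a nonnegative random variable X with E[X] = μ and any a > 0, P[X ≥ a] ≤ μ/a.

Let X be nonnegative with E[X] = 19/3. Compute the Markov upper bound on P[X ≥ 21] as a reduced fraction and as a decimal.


μ = E[X] = 19/3, a = 21.
Markov: P[X ≥ 21] ≤ μ/a = (19/3)/21 = 19/63.
Numerically: ≈ 0.301587.
(Since a = 21 > μ = 6.333333, the bound 19/63 is < 1 and informative.)

P[X ≥ 21] ≤ 19/63 ≈ 0.301587.


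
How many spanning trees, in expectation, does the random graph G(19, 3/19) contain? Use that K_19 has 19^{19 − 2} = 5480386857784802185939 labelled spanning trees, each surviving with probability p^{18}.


K_19 has 19^{19 − 2} = 5480386857784802185939 labelled spanning trees.
For each such spanning tree H, let X_H = 1 if all 18 edges of H are present in G. Then P[X_H = 1] = p^{18} = (3/19)^{18} = 387420489/104127350297911241532841.
By linearity of expectation: E[X] = Σ_H E[X_H] = 5480386857784802185939 · p^{18} = 5480386857784802185939 · 387420489/104127350297911241532841 = 387420489/19.
Numerically: E[X] ≈ 2.039e+07.

E[X] = 5480386857784802185939 · (3/19)^{18} = 387420489/19 ≈ 2.039e+07.


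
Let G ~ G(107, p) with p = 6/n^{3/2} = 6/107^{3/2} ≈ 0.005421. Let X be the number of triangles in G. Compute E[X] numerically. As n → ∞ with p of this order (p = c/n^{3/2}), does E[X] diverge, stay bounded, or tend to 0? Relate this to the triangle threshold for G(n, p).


Number of potential triangles: C(107, 3) = 198485.
Each occurs with probability p³ ≈ (0.005421)³ ≈ 1.5930403e-07.
By linearity: E[X] = C(107, 3)·p³ ≈ 198485 · 1.5930403e-07 ≈ 0.03162.
Since α = 3/2 > 1, p = c/n^{3/2} = o(1/n) is below the triangle threshold p ~ 1/n. Asymptotically E[X] ~ (c³/6)·n^{3(1−α)} = (6³/6)·n^{-1.5} → 0, so by Markov's inequality G has no triangles w.h.p.

E[X] ≈ 0.03162; in regime p = Θ(1/n^{3/2}) E[X] tends to 0 (below the triangle threshold p ~ 1/n).


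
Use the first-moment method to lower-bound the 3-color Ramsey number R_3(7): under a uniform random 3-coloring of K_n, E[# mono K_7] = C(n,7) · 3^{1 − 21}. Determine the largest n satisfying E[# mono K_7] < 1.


We need C(n, 7) · 3^{1 − 21} < 1, i.e. C(n, 7) < 3^{21 − 1} = 3486784401.
Check values of n near the boundary:
  n = 80: C(80, 7) = 3176716400; 3176716400 < 3486784401? YES
  n = 81: C(81, 7) = 3477216600; 3477216600 < 3486784401? YES
  n = 82: C(82, 7) = 3801756816; 3801756816 < 3486784401? NO
  n = 83: C(83, 7) = 4151918628; 4151918628 < 3486784401? NO
The largest n with C(n, 7) < 3486784401 is n = 81 (where E[X] = 42928600/43046721 ≈ 0.9972560). Hence R_3(7) > 81, i.e. R_3(7) ≥ 82.

Largest n = 81; hence R_3(7) > 81.


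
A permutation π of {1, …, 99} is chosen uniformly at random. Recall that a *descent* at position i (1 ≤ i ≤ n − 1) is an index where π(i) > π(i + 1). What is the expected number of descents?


Write X = Σ X_I over i = 1, …, 98, with X_I the indicator of one descent.
There are 98 indicators.
For each fixed i, the pair (π(i), π(i+1)) is a uniformly random ordered pair of distinct values from {1, …, 99}; by symmetry P[π(i) > π(i+1)] = 1/2.
By linearity: E[X] = 98 · (1/2) = (99 − 1) · (1/2) = 49 ≈ 49.000.

E[X] = 49 = 49.000.


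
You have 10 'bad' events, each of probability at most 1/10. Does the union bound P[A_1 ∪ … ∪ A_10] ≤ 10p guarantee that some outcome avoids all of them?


Union bound: P[∪_{i=1}^{10} A_i] ≤ Σ_i P[A_i] ≤ 10·p = 10·(1/10) = 1.
Numerically: 1 ≈ 1.00000.
Is 1 < 1? NO.
Since the bound 1 is ≥ 1, the union bound is uninformative here; it does NOT by itself certify existence.

10·p = 1 ≈ 1.00000; existence NOT certified by the union bound.


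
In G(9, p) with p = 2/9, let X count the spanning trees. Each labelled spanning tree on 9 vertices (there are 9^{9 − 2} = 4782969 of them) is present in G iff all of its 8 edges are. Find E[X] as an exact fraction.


K_9 has 9^{9 − 2} = 4782969 labelled spanning trees.
For each such spanning tree H, let X_H = 1 if all 8 edges of H are present in G. Then P[X_H = 1] = p^{8} = (2/9)^{8} = 256/43046721.
By linearity of expectation: E[X] = Σ_H E[X_H] = 4782969 · p^{8} = 4782969 · 256/43046721 = 256/9.
Numerically: E[X] ≈ 28.444.

E[X] = 4782969 · (2/9)^{8} = 256/9 ≈ 28.444.


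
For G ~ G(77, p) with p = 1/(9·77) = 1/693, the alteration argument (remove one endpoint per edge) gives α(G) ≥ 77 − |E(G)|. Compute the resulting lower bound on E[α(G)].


E[|E(G)|] = C(77, 2)·p = 2926 · (1/693) = 38/9.
E[α(G)] ≥ n − E[|E(G)|] = 77 − 38/9 = 655/9.
Numerically: ≈ 72.7778.
(This is only a lower bound; the true E[α(G)] may be larger.)

E[α(G)] ≥ 655/9 ≈ 72.7778.


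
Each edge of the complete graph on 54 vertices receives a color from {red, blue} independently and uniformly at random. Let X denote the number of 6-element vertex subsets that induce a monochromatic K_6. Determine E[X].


Let X = Σ_S X_S over the C(54, 6) = 25827165 subsets S of size 6, where X_S = 1 if the K_6 on S is monochromatic.
For a fixed S, the K_6 on S has C(6, 2) = 15 edges. P[all 15 edges red] = (1/2)^15, and likewise for blue, so P[monochromatic] = 2·(1/2)^15 = 2^{1 − 15} = 1/16384.
By linearity of expectation: E[X] = C(54, 6) · 2^{1 − 15} = 25827165 · 1/16384 = 25827165/16384.
Numerically: E[X] ≈ 1576.365051.

E[X] = C(54,6)·2^(1−C(6,2)) = 25827165/16384 ≈ 1576.365051.


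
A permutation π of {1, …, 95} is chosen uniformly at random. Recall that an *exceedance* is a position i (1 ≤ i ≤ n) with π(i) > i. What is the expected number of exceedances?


Write X = Σ_{i=1}^{95} X_i, where X_i = 1_{π(i) > i}.
For each fixed i, π(i) is uniform over {1, …, 95} (marginal of a uniform permutation), so P[π(i) > i] = (n − i)/n. Summing: Σ_{i=1}^{95} (n − i)/n = (0 + 1 + … + 94)/95 = 95(95 − 1)/(2·95) = (95 − 1)/2.
Hence E[X] = Σ_{i=1}^{95} (95 − i)/95 = 47 ≈ 47.000000.

E[X] = 47 = 47.000000.


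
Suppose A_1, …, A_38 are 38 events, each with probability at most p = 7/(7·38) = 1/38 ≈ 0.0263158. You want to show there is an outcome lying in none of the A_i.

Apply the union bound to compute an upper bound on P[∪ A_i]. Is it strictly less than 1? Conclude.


Union bound: P[∪_{i=1}^{38} A_i] ≤ Σ_i P[A_i] ≤ 38·p = 38·(1/38) = 1.
Numerically: 1 ≈ 1.0000000.
Is 1 < 1? NO.
Since the bound 1 is ≥ 1, the union bound is uninformative here; it does NOT by itself certify existence.

38·p = 1 ≈ 1.0000000; existence NOT certified by the union bound.


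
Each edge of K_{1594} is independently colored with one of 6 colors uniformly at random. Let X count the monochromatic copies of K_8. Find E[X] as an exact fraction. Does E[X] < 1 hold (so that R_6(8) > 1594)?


E[X] = C(1594, 8) · 6^{1 − 28} = 1015652773590544255167 · 6^{−27} = 1015652773590544255167/1023490369077469249536.
As a reduced fraction: E[X] = 37616769392242379821/37907050706572935168 ≈ 0.992.
Is E[X] < 1? YES.
Since E[X] < 1, there exists a 6-coloring of K_{1594} with no monochromatic K_8; hence R_6(8) > 1594.

E[X] = 37616769392242379821/37907050706572935168 ≈ 0.992; E[X] < 1, so R_6(8) > 1594.


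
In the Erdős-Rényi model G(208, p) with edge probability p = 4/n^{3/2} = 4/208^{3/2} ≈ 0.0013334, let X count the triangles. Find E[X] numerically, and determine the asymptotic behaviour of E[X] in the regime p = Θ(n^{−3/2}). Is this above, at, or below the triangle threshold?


Number of potential triangles: C(208, 3) = 1478256.
Each occurs with probability p³ ≈ (0.0013334)³ ≈ 2.3708003e-09.
By linearity: E[X] = C(208, 3)·p³ ≈ 1478256 · 2.3708003e-09 ≈ 0.00350.
Since α = 3/2 > 1, p = c/n^{3/2} = o(1/n) is below the triangle threshold p ~ 1/n. Asymptotically E[X] ~ (c³/6)·n^{3(1−α)} = (4³/6)·n^{-1.5} → 0, so by Markov's inequality G has no triangles w.h.p.

E[X] ≈ 0.00350; in regime p = Θ(1/n^{3/2}) E[X] tends to 0 (below the triangle threshold p ~ 1/n).


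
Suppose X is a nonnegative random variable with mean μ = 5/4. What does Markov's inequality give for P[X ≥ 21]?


μ = E[X] = 5/4, a = 21.
Markov: P[X ≥ 21] ≤ μ/a = (5/4)/21 = 5/84.
Numerically: ≈ 0.060.
(Since a = 21 > μ = 1.250, the bound 5/84 is < 1 and informative.)

P[X ≥ 21] ≤ 5/84 ≈ 0.060.


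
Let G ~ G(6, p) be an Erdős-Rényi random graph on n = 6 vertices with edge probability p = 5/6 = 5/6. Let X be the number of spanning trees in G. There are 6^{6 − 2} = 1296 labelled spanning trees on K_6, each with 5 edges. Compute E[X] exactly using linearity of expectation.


K_6 has 6^{6 − 2} = 1296 labelled spanning trees.
For each such spanning tree H, let X_H = 1 if all 5 edges of H are present in G. Then P[X_H = 1] = p^{5} = (5/6)^{5} = 3125/7776.
Summing the indicators: E[X] = Σ_H E[X_H] = 1296 · p^{5} = 1296 · 3125/7776 = 3125/6.
Numerically: E[X] ≈ 521.

E[X] = 1296 · (5/6)^{5} = 3125/6 ≈ 521.


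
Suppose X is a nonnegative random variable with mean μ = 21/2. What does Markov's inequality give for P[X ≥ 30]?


μ = E[X] = 21/2, a = 30.
Markov: P[X ≥ 30] ≤ μ/a = (21/2)/30 = 7/20.
Numerically: ≈ 0.350000.
(Since a = 30 > μ = 10.500000, the bound 7/20 is < 1 and informative.)

P[X ≥ 30] ≤ 7/20 ≈ 0.350000.


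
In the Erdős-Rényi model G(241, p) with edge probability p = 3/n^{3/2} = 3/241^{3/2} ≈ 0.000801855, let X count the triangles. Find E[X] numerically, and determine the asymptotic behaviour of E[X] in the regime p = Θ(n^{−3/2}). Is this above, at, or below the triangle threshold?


Number of potential triangles: C(241, 3) = 2303960.
Each occurs with probability p³ ≈ (0.000801855)³ ≈ 5.15569328e-10.
By linearity: E[X] = C(241, 3)·p³ ≈ 2303960 · 5.15569328e-10 ≈ 0.001188.
Since α = 3/2 > 1, p = c/n^{3/2} = o(1/n) is below the triangle threshold p ~ 1/n. Asymptotically E[X] ~ (c³/6)·n^{3(1−α)} = (3³/6)·n^{-1.5} → 0, so by Markov's inequality G has no triangles w.h.p.

E[X] ≈ 0.001188; in regime p = Θ(1/n^{3/2}) E[X] tends to 0 (below the triangle threshold p ~ 1/n).


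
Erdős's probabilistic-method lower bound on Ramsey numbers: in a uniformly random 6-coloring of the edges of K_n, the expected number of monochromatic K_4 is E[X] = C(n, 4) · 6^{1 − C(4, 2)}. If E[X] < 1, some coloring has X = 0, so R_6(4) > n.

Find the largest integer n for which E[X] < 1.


We need C(n, 4) · 6^{1 − 6} < 1, i.e. C(n, 4) < 6^{6 − 1} = 7776.
Check values of n near the boundary:
  n = 19: C(19, 4) = 3876; 3876 < 7776? YES
  n = 20: C(20, 4) = 4845; 4845 < 7776? YES
  n = 21: C(21, 4) = 5985; 5985 < 7776? YES
  n = 22: C(22, 4) = 7315; 7315 < 7776? YES
  n = 23: C(23, 4) = 8855; 8855 < 7776? NO
  n = 24: C(24, 4) = 10626; 10626 < 7776? NO
The largest n with C(n, 4) < 7776 is n = 22 (where E[X] = 7315/7776 ≈ 0.941). Hence R_6(4) > 22, i.e. R_6(4) ≥ 23.

Largest n = 22; hence R_6(4) > 22.


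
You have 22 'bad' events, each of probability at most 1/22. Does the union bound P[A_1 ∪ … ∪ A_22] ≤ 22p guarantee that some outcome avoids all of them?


Union bound: P[∪_{i=1}^{22} A_i] ≤ Σ_i P[A_i] ≤ 22·p = 22·(1/22) = 1.
Numerically: 1 ≈ 1.000.
Is 1 < 1? NO.
Since the bound 1 is ≥ 1, the union bound is uninformative here; it does NOT by itself certify existence.

22·p = 1 ≈ 1.000; existence NOT certified by the union bound.


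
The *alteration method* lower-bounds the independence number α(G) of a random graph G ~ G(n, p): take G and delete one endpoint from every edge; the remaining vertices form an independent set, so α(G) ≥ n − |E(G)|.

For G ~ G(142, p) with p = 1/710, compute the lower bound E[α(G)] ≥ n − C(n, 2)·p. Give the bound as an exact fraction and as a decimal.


E[|E(G)|] = C(142, 2)·p = 10011 · (1/710) = 141/10.
E[α(G)] ≥ n − E[|E(G)|] = 142 − 141/10 = 1279/10.
Numerically: ≈ 127.9000.
(This is only a lower bound; the true E[α(G)] may be larger.)

E[α(G)] ≥ 1279/10 ≈ 127.9000.


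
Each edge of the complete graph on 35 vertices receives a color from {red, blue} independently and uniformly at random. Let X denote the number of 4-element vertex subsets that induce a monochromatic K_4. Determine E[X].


Let X = Σ_S X_S over the C(35, 4) = 52360 subsets S of size 4, where X_S = 1 if the K_4 on S is monochromatic.
For a fixed S, the K_4 on S has C(4, 2) = 6 edges. P[all 6 edges red] = (1/2)^6, and likewise for blue, so P[monochromatic] = 2·(1/2)^6 = 2^{1 − 6} = 1/32.
Summing: E[X] = C(35, 4) · 2^{1 − 6} = 52360 · 1/32 = 6545/4.
Numerically: E[X] ≈ 1636.25000.

E[X] = C(35,4)·2^(1−C(4,2)) = 6545/4 ≈ 1636.25000.


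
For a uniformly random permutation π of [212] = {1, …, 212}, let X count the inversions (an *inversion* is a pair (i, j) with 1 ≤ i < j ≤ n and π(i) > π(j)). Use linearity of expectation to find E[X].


Write X = Σ X_I over the C(212, 2) = 22366 pairs i < j, with X_I the indicator of one inversion.
There are 22366 indicators.
For each fixed pair i < j, the values π(i) and π(j) are two distinct elements of {1, …, 212} in uniformly random order; by symmetry P[π(i) > π(j)] = 1/2.
By linearity: E[X] = 22366 · (1/2) = C(212, 2) · (1/2) = 22366/2 = 11183 ≈ 11183.0000.

E[X] = 11183 = 11183.0000.


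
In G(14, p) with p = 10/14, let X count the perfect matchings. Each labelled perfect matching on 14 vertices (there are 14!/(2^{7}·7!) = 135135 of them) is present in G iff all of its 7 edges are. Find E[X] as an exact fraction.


K_14 has 14!/(2^{7}·7!) = 135135 labelled perfect matchings.
For each such perfect matching H, let X_H = 1 if all 7 edges of H are present in G. Then P[X_H = 1] = p^{7} = (5/7)^{7} = 78125/823543.
Summing the indicators: E[X] = Σ_H E[X_H] = 135135 · p^{7} = 135135 · 78125/823543 = 1508203125/117649.
Numerically: E[X] ≈ 1.282e+04.

E[X] = 135135 · (5/7)^{7} = 1508203125/117649 ≈ 1.282e+04.


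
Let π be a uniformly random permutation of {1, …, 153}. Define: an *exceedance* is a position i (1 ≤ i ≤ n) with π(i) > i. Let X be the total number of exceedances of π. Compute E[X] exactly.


Write X = Σ_{i=1}^{153} X_i, where X_i = 1_{π(i) > i}.
For each fixed i, π(i) is uniform over {1, …, 153} (marginal of a uniform permutation), so P[π(i) > i] = (n − i)/n. Summing: Σ_{i=1}^{153} (n − i)/n = (0 + 1 + … + 152)/153 = 153(153 − 1)/(2·153) = (153 − 1)/2.
Hence E[X] = Σ_{i=1}^{153} (153 − i)/153 = 76 ≈ 76.000000.

E[X] = 76 = 76.000000.


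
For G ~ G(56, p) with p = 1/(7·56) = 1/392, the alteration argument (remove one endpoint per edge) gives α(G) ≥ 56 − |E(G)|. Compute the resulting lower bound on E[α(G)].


E[|E(G)|] = C(56, 2)·p = 1540 · (1/392) = 55/14.
E[α(G)] ≥ n − E[|E(G)|] = 56 − 55/14 = 729/14.
Numerically: ≈ 52.071.
(This is only a lower bound; the true E[α(G)] may be larger.)

E[α(G)] ≥ 729/14 ≈ 52.071.


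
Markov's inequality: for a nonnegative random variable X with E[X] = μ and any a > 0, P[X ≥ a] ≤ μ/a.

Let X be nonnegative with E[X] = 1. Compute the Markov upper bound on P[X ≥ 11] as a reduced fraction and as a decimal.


μ = E[X] = 1, a = 11.
Markov: P[X ≥ 11] ≤ μ/a = (1)/11 = 1/11.
Numerically: ≈ 0.0909.
(Since a = 11 > μ = 1.0000, the bound 1/11 is < 1 and informative.)

P[X ≥ 11] ≤ 1/11 ≈ 0.0909.


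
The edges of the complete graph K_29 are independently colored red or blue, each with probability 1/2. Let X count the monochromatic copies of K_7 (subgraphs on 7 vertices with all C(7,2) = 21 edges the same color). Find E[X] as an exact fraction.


Let X = Σ_S X_S over the C(29, 7) = 1560780 subsets S of size 7, where X_S = 1 if the K_7 on S is monochromatic.
For a fixed S, the K_7 on S has C(7, 2) = 21 edges. P[all 21 edges red] = (1/2)^21, and likewise for blue, so P[monochromatic] = 2·(1/2)^21 = 2^{1 − 21} = 1/1048576.
By linearity of expectation: E[X] = C(29, 7) · 2^{1 − 21} = 1560780 · 1/1048576 = 390195/262144.
Numerically: E[X] ≈ 1.488476.

E[X] = C(29,7)·2^(1−C(7,2)) = 390195/262144 ≈ 1.488476.


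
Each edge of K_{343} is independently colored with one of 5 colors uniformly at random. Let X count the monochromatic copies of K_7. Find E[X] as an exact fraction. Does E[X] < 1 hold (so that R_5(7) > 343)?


E[X] = C(343, 7) · 5^{1 − 21} = 104200375748469 · 5^{−20} = 104200375748469/95367431640625.
As a reduced fraction: E[X] = 104200375748469/95367431640625 ≈ 1.0926201.
Is E[X] < 1? NO.
Since E[X] ≥ 1, the first-moment bound is inconclusive at n = 343; it does NOT by itself certify R_5(7) > 343.

E[X] = 104200375748469/95367431640625 ≈ 1.0926201; E[X] ≥ 1; first-moment method inconclusive here.


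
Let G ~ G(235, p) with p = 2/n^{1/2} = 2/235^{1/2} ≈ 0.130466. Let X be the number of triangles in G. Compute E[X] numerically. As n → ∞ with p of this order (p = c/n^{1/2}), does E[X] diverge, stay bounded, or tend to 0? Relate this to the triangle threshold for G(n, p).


Number of potential triangles: C(235, 3) = 2135445.
Each occurs with probability p³ ≈ (0.130466)³ ≈ 2.22069131e-03.
By linearity: E[X] = C(235, 3)·p³ ≈ 2135445 · 2.22069131e-03 ≈ 4742.164160.
Since α = 1/2 < 1, p = c/n^{1/2} ≫ 1/n is above the triangle threshold p ~ 1/n. Asymptotically E[X] ~ (c³/6)·n^{3(1−α)} = (2³/6)·n^{1.5} → ∞; triangles are abundant w.h.p.

E[X] ≈ 4742.164160; in regime p = Θ(1/n^{1/2}) E[X] diverges (above the triangle threshold p ~ 1/n).


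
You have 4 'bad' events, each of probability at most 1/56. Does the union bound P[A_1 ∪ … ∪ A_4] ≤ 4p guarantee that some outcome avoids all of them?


Union bound: P[∪_{i=1}^{4} A_i] ≤ Σ_i P[A_i] ≤ 4·p = 4·(1/56) = 1/14.
Numerically: 1/14 ≈ 0.071.
Is 1/14 < 1? YES.
Since P[∪ A_i] ≤ 1/14 < 1, the complement has P[∩ A_i^c] ≥ 1 − 1/14 = 13/14 > 0, so some outcome avoids every A_i.

4·p = 1/14 ≈ 0.071; existence CERTIFIED by the union bound.


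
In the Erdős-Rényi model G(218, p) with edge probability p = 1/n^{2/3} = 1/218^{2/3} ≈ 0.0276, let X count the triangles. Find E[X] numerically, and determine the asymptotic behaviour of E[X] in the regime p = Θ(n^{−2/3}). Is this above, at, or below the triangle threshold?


Number of potential triangles: C(218, 3) = 1703016.
Each occurs with probability p³ ≈ (0.0276)³ ≈ 2.10420e-05.
By linearity: E[X] = C(218, 3)·p³ ≈ 1703016 · 2.10420e-05 ≈ 35.835.
Since α = 2/3 < 1, p = c/n^{2/3} ≫ 1/n is above the triangle threshold p ~ 1/n. Asymptotically E[X] ~ (c³/6)·n^{3(1−α)} = (1³/6)·n^{1} → ∞; triangles are abundant w.h.p.

E[X] ≈ 35.835; in regime p = Θ(1/n^{2/3}) E[X] diverges (above the triangle threshold p ~ 1/n).


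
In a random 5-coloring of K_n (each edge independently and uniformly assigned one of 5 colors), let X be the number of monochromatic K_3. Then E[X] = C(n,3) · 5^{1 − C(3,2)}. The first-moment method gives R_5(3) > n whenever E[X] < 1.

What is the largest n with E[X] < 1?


We need C(n, 3) · 5^{1 − 3} < 1, i.e. C(n, 3) < 5^{3 − 1} = 25.
Check values of n near the boundary:
  n = 4: C(4, 3) = 4; 4 < 25? YES
  n = 5: C(5, 3) = 10; 10 < 25? YES
  n = 6: C(6, 3) = 20; 20 < 25? YES
  n = 7: C(7, 3) = 35; 35 < 25? NO
  n = 8: C(8, 3) = 56; 56 < 25? NO
  n = 9: C(9, 3) = 84; 84 < 25? NO
The largest n with C(n, 3) < 25 is n = 6 (where E[X] = 4/5 ≈ 0.8000000). Hence R_5(3) > 6, i.e. R_5(3) ≥ 7.

Largest n = 6; hence R_5(3) > 6.


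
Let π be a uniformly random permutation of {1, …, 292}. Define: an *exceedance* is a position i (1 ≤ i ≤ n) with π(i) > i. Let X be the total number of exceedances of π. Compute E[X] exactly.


Write X = Σ_{i=1}^{292} X_i, where X_i = 1_{π(i) > i}.
For each fixed i, π(i) is uniform over {1, …, 292} (marginal of a uniform permutation), so P[π(i) > i] = (n − i)/n. Summing: Σ_{i=1}^{292} (n − i)/n = (0 + 1 + … + 291)/292 = 292(292 − 1)/(2·292) = (292 − 1)/2.
Hence E[X] = Σ_{i=1}^{292} (292 − i)/292 = 291/2 ≈ 145.500.

E[X] = 291/2 = 145.500.


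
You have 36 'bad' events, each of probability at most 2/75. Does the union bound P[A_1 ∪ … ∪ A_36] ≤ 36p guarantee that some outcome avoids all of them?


Union bound: P[∪_{i=1}^{36} A_i] ≤ Σ_i P[A_i] ≤ 36·p = 36·(2/75) = 24/25.
Numerically: 24/25 ≈ 0.96000.
Is 24/25 < 1? YES.
Since P[∪ A_i] ≤ 24/25 < 1, the complement has P[∩ A_i^c] ≥ 1 − 24/25 = 1/25 > 0, so some outcome avoids every A_i.

36·p = 24/25 ≈ 0.96000; existence CERTIFIED by the union bound.


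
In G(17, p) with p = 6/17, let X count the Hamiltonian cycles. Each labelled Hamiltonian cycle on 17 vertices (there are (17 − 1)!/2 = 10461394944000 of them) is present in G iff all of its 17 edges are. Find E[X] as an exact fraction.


K_17 has (17 − 1)!/2 = 10461394944000 labelled Hamiltonian cycles.
For each such Hamiltonian cycle H, let X_H = 1 if all 17 edges of H are present in G. Then P[X_H = 1] = p^{17} = (6/17)^{17} = 16926659444736/827240261886336764177.
Summing the indicators: E[X] = Σ_H E[X_H] = 10461394944000 · p^{17} = 10461394944000 · 16926659444736/827240261886336764177 = 177076469533971037814784000/827240261886336764177.
Numerically: E[X] ≈ 214057.

E[X] = 10461394944000 · (6/17)^{17} = 177076469533971037814784000/827240261886336764177 ≈ 214057.


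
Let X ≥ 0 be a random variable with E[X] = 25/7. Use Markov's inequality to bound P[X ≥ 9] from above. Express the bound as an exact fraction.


μ = E[X] = 25/7, a = 9.
Markov: P[X ≥ 9] ≤ μ/a = (25/7)/9 = 25/63.
Numerically: ≈ 0.397.
(Since a = 9 > μ = 3.571, the bound 25/63 is < 1 and informative.)

P[X ≥ 9] ≤ 25/63 ≈ 0.397.


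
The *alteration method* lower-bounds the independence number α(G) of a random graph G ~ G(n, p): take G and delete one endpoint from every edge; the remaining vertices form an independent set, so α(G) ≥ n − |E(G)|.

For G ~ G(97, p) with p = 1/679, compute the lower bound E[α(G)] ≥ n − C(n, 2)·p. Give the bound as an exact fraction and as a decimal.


E[|E(G)|] = C(97, 2)·p = 4656 · (1/679) = 48/7.
E[α(G)] ≥ n − E[|E(G)|] = 97 − 48/7 = 631/7.
Numerically: ≈ 90.14286.
(This is only a lower bound; the true E[α(G)] may be larger.)

E[α(G)] ≥ 631/7 ≈ 90.14286.


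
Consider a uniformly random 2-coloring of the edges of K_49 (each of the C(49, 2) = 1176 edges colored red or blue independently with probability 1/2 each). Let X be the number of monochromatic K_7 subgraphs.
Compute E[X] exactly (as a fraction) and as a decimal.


Let X = Σ_S X_S over the C(49, 7) = 85900584 subsets S of size 7, where X_S = 1 if the K_7 on S is monochromatic.
For a fixed S, the K_7 on S has C(7, 2) = 21 edges. P[all 21 edges red] = (1/2)^21, and likewise for blue, so P[monochromatic] = 2·(1/2)^21 = 2^{1 − 21} = 1/1048576.
Summing: E[X] = C(49, 7) · 2^{1 − 21} = 85900584 · 1/1048576 = 10737573/131072.
Numerically: E[X] ≈ 81.921181.

E[X] = C(49,7)·2^(1−C(7,2)) = 10737573/131072 ≈ 81.921181.


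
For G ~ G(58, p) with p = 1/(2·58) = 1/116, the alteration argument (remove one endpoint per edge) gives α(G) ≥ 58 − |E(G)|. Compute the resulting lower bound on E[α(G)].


E[|E(G)|] = C(58, 2)·p = 1653 · (1/116) = 57/4.
E[α(G)] ≥ n − E[|E(G)|] = 58 − 57/4 = 175/4.
Numerically: ≈ 43.75000.
(This is only a lower bound; the true E[α(G)] may be larger.)

E[α(G)] ≥ 175/4 ≈ 43.75000.


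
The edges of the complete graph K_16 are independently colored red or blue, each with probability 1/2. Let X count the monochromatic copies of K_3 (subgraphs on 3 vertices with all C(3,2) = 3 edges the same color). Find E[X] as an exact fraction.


Let X = Σ_S X_S over the C(16, 3) = 560 subsets S of size 3, where X_S = 1 if the K_3 on S is monochromatic.
For a fixed S, the K_3 on S has C(3, 2) = 3 edges. P[all 3 edges red] = (1/2)^3, and likewise for blue, so P[monochromatic] = 2·(1/2)^3 = 2^{1 − 3} = 1/4.
By linearity: E[X] = C(16, 3) · 2^{1 − 3} = 560 · 1/4 = 140.
Numerically: E[X] ≈ 140.000.

E[X] = C(16,3)·2^(1−C(3,2)) = 140 ≈ 140.000.


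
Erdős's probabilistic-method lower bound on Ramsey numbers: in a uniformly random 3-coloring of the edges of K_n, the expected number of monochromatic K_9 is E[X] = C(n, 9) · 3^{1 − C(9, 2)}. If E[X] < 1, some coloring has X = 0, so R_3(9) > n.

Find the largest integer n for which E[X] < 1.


We need C(n, 9) · 3^{1 − 36} < 1, i.e. C(n, 9) < 3^{36 − 1} = 50031545098999707.
Check values of n near the boundary:
  n = 300: C(300, 9) = 48052241692154700; 48052241692154700 < 50031545098999707? YES
  n = 301: C(301, 9) = 49533303936090975; 49533303936090975 < 50031545098999707? YES
  n = 302: C(302, 9) = 51054804739588650; 51054804739588650 < 50031545098999707? NO
  n = 303: C(303, 9) = 52617706925494425; 52617706925494425 < 50031545098999707? NO
The largest n with C(n, 9) < 50031545098999707 is n = 301 (where E[X] = 16511101312030325/16677181699666569 ≈ 0.9900). Hence R_3(9) > 301, i.e. R_3(9) ≥ 302.

Largest n = 301; hence R_3(9) > 301.


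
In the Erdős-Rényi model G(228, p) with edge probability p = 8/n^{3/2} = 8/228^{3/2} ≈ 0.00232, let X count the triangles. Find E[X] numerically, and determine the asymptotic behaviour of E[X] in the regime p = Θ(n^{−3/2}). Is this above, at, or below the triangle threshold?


Number of potential triangles: C(228, 3) = 1949476.
Each occurs with probability p³ ≈ (0.00232)³ ≈ 1.25477e-08.
By linearity: E[X] = C(228, 3)·p³ ≈ 1949476 · 1.25477e-08 ≈ 0.024.
Since α = 3/2 > 1, p = c/n^{3/2} = o(1/n) is below the triangle threshold p ~ 1/n. Asymptotically E[X] ~ (c³/6)·n^{3(1−α)} = (8³/6)·n^{-1.5} → 0, so by Markov's inequality G has no triangles w.h.p.

E[X] ≈ 0.024; in regime p = Θ(1/n^{3/2}) E[X] tends to 0 (below the triangle threshold p ~ 1/n).


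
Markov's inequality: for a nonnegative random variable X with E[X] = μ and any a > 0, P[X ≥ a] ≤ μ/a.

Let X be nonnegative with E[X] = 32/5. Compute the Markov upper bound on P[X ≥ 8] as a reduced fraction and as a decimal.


μ = E[X] = 32/5, a = 8.
Markov: P[X ≥ 8] ≤ μ/a = (32/5)/8 = 4/5.
Numerically: ≈ 0.800.
(Since a = 8 > μ = 6.400, the bound 4/5 is < 1 and informative.)

P[X ≥ 8] ≤ 4/5 ≈ 0.800.


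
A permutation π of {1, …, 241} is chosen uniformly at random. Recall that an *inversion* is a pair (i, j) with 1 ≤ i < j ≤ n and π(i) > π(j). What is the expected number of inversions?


Write X = Σ X_I over the C(241, 2) = 28920 pairs i < j, with X_I the indicator of one inversion.
There are 28920 indicators.
For each fixed pair i < j, the values π(i) and π(j) are two distinct elements of {1, …, 241} in uniformly random order; by symmetry P[π(i) > π(j)] = 1/2.
By linearity: E[X] = 28920 · (1/2) = C(241, 2) · (1/2) = 28920/2 = 14460 ≈ 14460.0000.

E[X] = 14460 = 14460.0000.


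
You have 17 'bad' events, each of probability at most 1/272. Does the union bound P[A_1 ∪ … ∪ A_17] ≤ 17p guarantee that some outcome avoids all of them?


Union bound: P[∪_{i=1}^{17} A_i] ≤ Σ_i P[A_i] ≤ 17·p = 17·(1/272) = 1/16.
Numerically: 1/16 ≈ 0.0625000.
Is 1/16 < 1? YES.
Since P[∪ A_i] ≤ 1/16 < 1, the complement has P[∩ A_i^c] ≥ 1 − 1/16 = 15/16 > 0, so some outcome avoids every A_i.

17·p = 1/16 ≈ 0.0625000; existence CERTIFIED by the union bound.


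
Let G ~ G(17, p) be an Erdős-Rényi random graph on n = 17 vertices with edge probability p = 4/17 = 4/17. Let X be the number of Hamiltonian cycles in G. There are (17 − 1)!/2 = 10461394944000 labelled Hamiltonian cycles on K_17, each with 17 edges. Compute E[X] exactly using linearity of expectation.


K_17 has (17 − 1)!/2 = 10461394944000 labelled Hamiltonian cycles.
For each such Hamiltonian cycle H, let X_H = 1 if all 17 edges of H are present in G. Then P[X_H = 1] = p^{17} = (4/17)^{17} = 17179869184/827240261886336764177.
By linearity of expectation: E[X] = Σ_H E[X_H] = 10461394944000 · p^{17} = 10461394944000 · 17179869184/827240261886336764177 = 179725396620079005696000/827240261886336764177.
Numerically: E[X] ≈ 217.

E[X] = 10461394944000 · (4/17)^{17} = 179725396620079005696000/827240261886336764177 ≈ 217.


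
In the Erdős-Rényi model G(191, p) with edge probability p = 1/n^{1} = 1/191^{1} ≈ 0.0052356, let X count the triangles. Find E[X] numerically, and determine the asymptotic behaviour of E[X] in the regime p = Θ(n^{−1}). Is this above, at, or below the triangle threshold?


Number of potential triangles: C(191, 3) = 1143135.
Each occurs with probability p³ ≈ (0.0052356)³ ≈ 1.4351586e-07.
By linearity: E[X] = C(191, 3)·p³ ≈ 1143135 · 1.4351586e-07 ≈ 0.16406.
Here α = 1, so p = 1/n is exactly at the triangle threshold p ~ 1/n. Asymptotically E[X] → c³/6 = 1³/6 = 1/6 ≈ 0.16667, a bounded constant. In this regime the triangle count is asymptotically Poisson(c³/6).

E[X] ≈ 0.16406; in regime p = Θ(1/n^{1}) E[X] stays bounded (at the triangle threshold p ~ 1/n).


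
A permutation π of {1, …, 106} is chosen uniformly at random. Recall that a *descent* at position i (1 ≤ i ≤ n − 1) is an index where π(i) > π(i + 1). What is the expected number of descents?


Write X = Σ X_I over i = 1, …, 105, with X_I the indicator of one descent.
There are 105 indicators.
For each fixed i, the pair (π(i), π(i+1)) is a uniformly random ordered pair of distinct values from {1, …, 106}; by symmetry P[π(i) > π(i+1)] = 1/2.
By linearity: E[X] = 105 · (1/2) = (106 − 1) · (1/2) = 105/2 ≈ 52.500.

E[X] = 105/2 = 52.500.


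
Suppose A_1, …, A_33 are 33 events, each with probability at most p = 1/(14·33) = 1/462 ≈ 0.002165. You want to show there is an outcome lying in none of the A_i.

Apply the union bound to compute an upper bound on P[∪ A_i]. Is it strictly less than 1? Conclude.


Union bound: P[∪_{i=1}^{33} A_i] ≤ Σ_i P[A_i] ≤ 33·p = 33·(1/462) = 1/14.
Numerically: 1/14 ≈ 0.071429.
Is 1/14 < 1? YES.
Since P[∪ A_i] ≤ 1/14 < 1, the complement has P[∩ A_i^c] ≥ 1 − 1/14 = 13/14 > 0, so some outcome avoids every A_i.

33·p = 1/14 ≈ 0.071429; existence CERTIFIED by the union bound.


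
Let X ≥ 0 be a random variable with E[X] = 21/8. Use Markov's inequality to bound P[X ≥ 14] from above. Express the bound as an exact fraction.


μ = E[X] = 21/8, a = 14.
Markov: P[X ≥ 14] ≤ μ/a = (21/8)/14 = 3/16.
Numerically: ≈ 0.18750.
(Since a = 14 > μ = 2.62500, the bound 3/16 is < 1 and informative.)

P[X ≥ 14] ≤ 3/16 ≈ 0.18750.


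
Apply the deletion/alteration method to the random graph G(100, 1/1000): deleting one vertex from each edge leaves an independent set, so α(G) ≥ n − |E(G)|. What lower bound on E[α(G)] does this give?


E[|E(G)|] = C(100, 2)·p = 4950 · (1/1000) = 99/20.
E[α(G)] ≥ n − E[|E(G)|] = 100 − 99/20 = 1901/20.
Numerically: ≈ 95.05000.
(This is only a lower bound; the true E[α(G)] may be larger.)

E[α(G)] ≥ 1901/20 ≈ 95.05000.


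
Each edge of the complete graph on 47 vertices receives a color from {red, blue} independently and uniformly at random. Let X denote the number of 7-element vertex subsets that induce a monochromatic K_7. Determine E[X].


Let X = Σ_S X_S over the C(47, 7) = 62891499 subsets S of size 7, where X_S = 1 if the K_7 on S is monochromatic.
For a fixed S, the K_7 on S has C(7, 2) = 21 edges. P[all 21 edges red] = (1/2)^21, and likewise for blue, so P[monochromatic] = 2·(1/2)^21 = 2^{1 − 21} = 1/1048576.
By linearity: E[X] = C(47, 7) · 2^{1 − 21} = 62891499 · 1/1048576 = 62891499/1048576.
Numerically: E[X] ≈ 59.978007.

E[X] = C(47,7)·2^(1−C(7,2)) = 62891499/1048576 ≈ 59.978007.


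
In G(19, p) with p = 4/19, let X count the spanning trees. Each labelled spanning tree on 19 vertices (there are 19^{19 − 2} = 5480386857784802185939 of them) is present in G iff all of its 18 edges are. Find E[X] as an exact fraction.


K_19 has 19^{19 − 2} = 5480386857784802185939 labelled spanning trees.
For each such spanning tree H, let X_H = 1 if all 18 edges of H are present in G. Then P[X_H = 1] = p^{18} = (4/19)^{18} = 68719476736/104127350297911241532841.
By linearity: E[X] = Σ_H E[X_H] = 5480386857784802185939 · p^{18} = 5480386857784802185939 · 68719476736/104127350297911241532841 = 68719476736/19.
Numerically: E[X] ≈ 3.617e+09.

E[X] = 5480386857784802185939 · (4/19)^{18} = 68719476736/19 ≈ 3.617e+09.


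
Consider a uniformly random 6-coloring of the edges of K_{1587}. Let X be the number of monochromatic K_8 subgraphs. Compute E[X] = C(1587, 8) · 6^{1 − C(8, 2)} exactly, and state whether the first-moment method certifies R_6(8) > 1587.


E[X] = C(1587, 8) · 6^{1 − 28} = 980438554550826798570 · 6^{−27} = 980438554550826798570/1023490369077469249536.
As a reduced fraction: E[X] = 54468808586157044365/56860576059859402752 ≈ 0.9579363.
Is E[X] < 1? YES.
Since E[X] < 1, there exists a 6-coloring of K_{1587} with no monochromatic K_8; hence R_6(8) > 1587.

E[X] = 54468808586157044365/56860576059859402752 ≈ 0.9579363; E[X] < 1, so R_6(8) > 1587.


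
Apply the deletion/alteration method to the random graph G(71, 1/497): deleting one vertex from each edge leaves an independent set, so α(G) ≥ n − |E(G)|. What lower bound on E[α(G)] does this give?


E[|E(G)|] = C(71, 2)·p = 2485 · (1/497) = 5.
E[α(G)] ≥ n − E[|E(G)|] = 71 − 5 = 66.
Numerically: ≈ 66.000.
(This is only a lower bound; the true E[α(G)] may be larger.)

E[α(G)] ≥ 66 ≈ 66.000.


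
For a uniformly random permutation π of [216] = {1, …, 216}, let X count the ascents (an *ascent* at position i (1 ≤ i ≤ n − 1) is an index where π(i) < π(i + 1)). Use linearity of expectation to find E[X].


Write X = Σ X_I over i = 1, …, 215, with X_I the indicator of one ascent.
There are 215 indicators.
For each fixed i, the pair (π(i), π(i+1)) is a uniformly random ordered pair of distinct values from {1, …, 216}; by symmetry P[π(i) < π(i+1)] = 1/2.
By linearity: E[X] = 215 · (1/2) = (216 − 1) · (1/2) = 215/2 ≈ 107.500000.

E[X] = 215/2 = 107.500000.


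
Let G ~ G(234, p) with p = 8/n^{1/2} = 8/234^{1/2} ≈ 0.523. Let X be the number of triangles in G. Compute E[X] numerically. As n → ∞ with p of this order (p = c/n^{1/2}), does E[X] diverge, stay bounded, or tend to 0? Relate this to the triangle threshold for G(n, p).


Number of potential triangles: C(234, 3) = 2108184.
Each occurs with probability p³ ≈ (0.523)³ ≈ 1.430363e-01.
By linearity: E[X] = C(234, 3)·p³ ≈ 2108184 · 1.430363e-01 ≈ 301546.7748.
Since α = 1/2 < 1, p = c/n^{1/2} ≫ 1/n is above the triangle threshold p ~ 1/n. Asymptotically E[X] ~ (c³/6)·n^{3(1−α)} = (8³/6)·n^{1.5} → ∞; triangles are abundant w.h.p.

E[X] ≈ 301546.7748; in regime p = Θ(1/n^{1/2}) E[X] diverges (above the triangle threshold p ~ 1/n).


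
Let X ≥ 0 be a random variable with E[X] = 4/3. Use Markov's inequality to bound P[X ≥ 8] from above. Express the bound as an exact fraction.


μ = E[X] = 4/3, a = 8.
Markov: P[X ≥ 8] ≤ μ/a = (4/3)/8 = 1/6.
Numerically: ≈ 0.166667.
(Since a = 8 > μ = 1.333333, the bound 1/6 is < 1 and informative.)

P[X ≥ 8] ≤ 1/6 ≈ 0.166667.


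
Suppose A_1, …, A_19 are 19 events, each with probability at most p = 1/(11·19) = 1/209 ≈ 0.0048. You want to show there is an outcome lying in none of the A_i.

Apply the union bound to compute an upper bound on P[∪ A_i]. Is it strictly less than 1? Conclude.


Union bound: P[∪_{i=1}^{19} A_i] ≤ Σ_i P[A_i] ≤ 19·p = 19·(1/209) = 1/11.
Numerically: 1/11 ≈ 0.0909.
Is 1/11 < 1? YES.
Since P[∪ A_i] ≤ 1/11 < 1, the complement has P[∩ A_i^c] ≥ 1 − 1/11 = 10/11 > 0, so some outcome avoids every A_i.

19·p = 1/11 ≈ 0.0909; existence CERTIFIED by the union bound.


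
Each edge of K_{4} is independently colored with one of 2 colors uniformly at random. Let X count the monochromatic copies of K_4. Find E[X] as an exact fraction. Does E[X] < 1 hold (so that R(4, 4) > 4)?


E[X] = C(4, 4) · 2^{1 − 6} = 1 · 2^{−5} = 1/32.
As a reduced fraction: E[X] = 1/32 ≈ 0.0312500.
Is E[X] < 1? YES.
Since E[X] < 1, there exists a 2-coloring of K_{4} with no monochromatic K_4; hence R(4, 4) > 4.

E[X] = 1/32 ≈ 0.0312500; E[X] < 1, so R(4, 4) > 4.


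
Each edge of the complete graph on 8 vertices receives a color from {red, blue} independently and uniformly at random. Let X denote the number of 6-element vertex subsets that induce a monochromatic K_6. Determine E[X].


Let X = Σ_S X_S over the C(8, 6) = 28 subsets S of size 6, where X_S = 1 if the K_6 on S is monochromatic.
For a fixed S, the K_6 on S has C(6, 2) = 15 edges. P[all 15 edges red] = (1/2)^15, and likewise for blue, so P[monochromatic] = 2·(1/2)^15 = 2^{1 − 15} = 1/16384.
By linearity of expectation: E[X] = C(8, 6) · 2^{1 − 15} = 28 · 1/16384 = 7/4096.
Numerically: E[X] ≈ 0.001709.

E[X] = C(8,6)·2^(1−C(6,2)) = 7/4096 ≈ 0.001709.


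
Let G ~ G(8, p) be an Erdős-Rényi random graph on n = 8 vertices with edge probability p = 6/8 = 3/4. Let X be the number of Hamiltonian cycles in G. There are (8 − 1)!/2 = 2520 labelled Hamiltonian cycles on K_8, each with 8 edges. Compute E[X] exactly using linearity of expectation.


K_8 has (8 − 1)!/2 = 2520 labelled Hamiltonian cycles.
For each such Hamiltonian cycle H, let X_H = 1 if all 8 edges of H are present in G. Then P[X_H = 1] = p^{8} = (3/4)^{8} = 6561/65536.
Summing the indicators: E[X] = Σ_H E[X_H] = 2520 · p^{8} = 2520 · 6561/65536 = 2066715/8192.
Numerically: E[X] ≈ 252.3.

E[X] = 2520 · (3/4)^{8} = 2066715/8192 ≈ 252.3.


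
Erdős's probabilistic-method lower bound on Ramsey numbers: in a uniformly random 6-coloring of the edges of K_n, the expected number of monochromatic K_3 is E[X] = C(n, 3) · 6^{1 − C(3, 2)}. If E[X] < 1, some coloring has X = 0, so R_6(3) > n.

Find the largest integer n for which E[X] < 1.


We need C(n, 3) · 6^{1 − 3} < 1, i.e. C(n, 3) < 6^{3 − 1} = 36.
Check values of n near the boundary:
  n = 5: C(5, 3) = 10; 10 < 36? YES
  n = 6: C(6, 3) = 20; 20 < 36? YES
  n = 7: C(7, 3) = 35; 35 < 36? YES
  n = 8: C(8, 3) = 56; 56 < 36? NO
The largest n with C(n, 3) < 36 is n = 7 (where E[X] = 35/36 ≈ 0.9722). Hence R_6(3) > 7, i.e. R_6(3) ≥ 8.

Largest n = 7; hence R_6(3) > 7.
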